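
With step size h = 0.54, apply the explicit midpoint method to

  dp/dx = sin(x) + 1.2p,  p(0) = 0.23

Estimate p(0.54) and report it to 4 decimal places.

Midpoint: k1 = f(x_n, p_n); k2 = f(x_n + h/2, p_n + (h/2)·k1); p_{n+1} = p_n + h·k2.
x=0.000000, p=0.230000:
  k1 = f(0.000000, 0.230000) = 0.276000
  k2 = f(0.270000, 0.304520) = 0.632155
  p ← 0.230000 + 0.54·0.632155 = 0.571364
p(0.54) ≈ 0.5714

0.5714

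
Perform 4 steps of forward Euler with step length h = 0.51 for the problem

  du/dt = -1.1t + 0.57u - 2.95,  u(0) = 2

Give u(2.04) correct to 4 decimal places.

Euler: u_{n+1} = u_n + h·f(t_n, u_n).
t=0.000000, u=2.000000: f=-1.810000 → u ← 2.000000 + 0.51·(-1.810000) = 1.076900
t=0.510000, u=1.076900: f=-2.897167 → u ← 1.076900 + 0.51·(-2.897167) = -0.400655
t=1.020000, u=-0.400655: f=-4.300373 → u ← -0.400655 + 0.51·(-4.300373) = -2.593846
t=1.530000, u=-2.593846: f=-6.111492 → u ← -2.593846 + 0.51·(-6.111492) = -5.710707
u(2.04) ≈ -5.7107

-5.7107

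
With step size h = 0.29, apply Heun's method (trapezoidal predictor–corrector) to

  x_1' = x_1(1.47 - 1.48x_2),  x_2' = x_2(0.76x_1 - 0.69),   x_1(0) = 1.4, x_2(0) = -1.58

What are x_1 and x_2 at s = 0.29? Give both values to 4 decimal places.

3.9084, -2.0591

Heun on (x_1,x_2): k1 = f(s_n, state_n); k2 = f(s_n + h, state_n + h·k1); state_{n+1} = state_n + (h/2)·(k1 + k2).
0.000000: (1.400000, -1.580000)
  k1 = (5.331760, -0.590920)
  predictor → (2.946210, -1.751367)
  k2 = (11.967574, -2.713077)
  → (3.908403, -2.059080)
(x_1(0.29), x_2(0.29)) ≈ (3.9084, -2.0591)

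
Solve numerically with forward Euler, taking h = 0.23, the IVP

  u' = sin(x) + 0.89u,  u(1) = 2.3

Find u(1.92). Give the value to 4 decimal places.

Euler: u_{n+1} = u_n + h·f(x_n, u_n).
x=1.000000, u=2.300000: f=2.888471 → u ← 2.300000 + 0.23·2.888471 = 2.964348
x=1.230000, u=2.964348: f=3.580759 → u ← 2.964348 + 0.23·3.580759 = 3.787923
x=1.460000, u=3.787923: f=4.365120 → u ← 3.787923 + 0.23·4.365120 = 4.791900
x=1.690000, u=4.791900: f=5.257695 → u ← 4.791900 + 0.23·5.257695 = 6.001170
u(1.92) ≈ 6.0012

6.0012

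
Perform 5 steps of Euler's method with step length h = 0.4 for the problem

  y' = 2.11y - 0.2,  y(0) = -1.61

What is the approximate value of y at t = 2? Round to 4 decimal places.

Euler: y_{n+1} = y_n + h·f(t_n, y_n).
t=0.000000, y=-1.610000: f=-3.597100 → y ← -1.610000 + 0.4·(-3.597100) = -3.048840
t=0.400000, y=-3.048840: f=-6.633052 → y ← -3.048840 + 0.4·(-6.633052) = -5.702061
t=0.800000, y=-5.702061: f=-12.231349 → y ← -5.702061 + 0.4·(-12.231349) = -10.594600
t=1.200000, y=-10.594600: f=-22.554607 → y ← -10.594600 + 0.4·(-22.554607) = -19.616443
t=1.600000, y=-19.616443: f=-41.590695 → y ← -19.616443 + 0.4·(-41.590695) = -36.252721
y(2) ≈ -36.2527

-36.2527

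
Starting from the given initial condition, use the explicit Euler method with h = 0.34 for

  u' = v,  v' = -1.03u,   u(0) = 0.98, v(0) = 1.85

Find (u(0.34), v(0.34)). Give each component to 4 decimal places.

Euler on (u,v): u_{n+1} = u_n + h·u', v_{n+1} = v_n + h·v'.
0.000000: (0.980000, 1.850000); f=(1.850000, -1.009400) → (1.609000, 1.506804)
(u(0.34), v(0.34)) ≈ (1.6090, 1.5068)

1.6090, 1.5068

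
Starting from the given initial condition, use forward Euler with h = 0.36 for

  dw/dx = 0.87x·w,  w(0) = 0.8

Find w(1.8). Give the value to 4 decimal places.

Euler: w_{n+1} = w_n + h·f(x_n, w_n).
x=0.000000, w=0.800000: f=0.000000 → w ← 0.800000 + 0.36·0.000000 = 0.800000
x=0.360000, w=0.800000: f=0.250560 → w ← 0.800000 + 0.36·0.250560 = 0.890202
x=0.720000, w=0.890202: f=0.557622 → w ← 0.890202 + 0.36·0.557622 = 1.090946
x=1.080000, w=1.090946: f=1.025053 → w ← 1.090946 + 0.36·1.025053 = 1.459965
x=1.440000, w=1.459965: f=1.829044 → w ← 1.459965 + 0.36·1.829044 = 2.118420
w(1.8) ≈ 2.1184

2.1184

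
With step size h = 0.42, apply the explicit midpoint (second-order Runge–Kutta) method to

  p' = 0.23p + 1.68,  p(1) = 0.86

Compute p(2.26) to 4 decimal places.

Midpoint: k1 = f(s_n, p_n); k2 = f(s_n + h/2, p_n + (h/2)·k1); p_{n+1} = p_n + h·k2.
s=1.000000, p=0.860000:
  k1 = f(1.000000, 0.860000) = 1.877800
  k2 = f(1.210000, 1.254338) = 1.968498
  p ← 0.860000 + 0.42·1.968498 = 1.686769
s=1.420000, p=1.686769:
  k1 = f(1.420000, 1.686769) = 2.067957
  k2 = f(1.630000, 2.121040) = 2.167839
  p ← 1.686769 + 0.42·2.167839 = 2.597262
s=1.840000, p=2.597262:
  k1 = f(1.840000, 2.597262) = 2.277370
  k2 = f(2.050000, 3.075509) = 2.387367
  p ← 2.597262 + 0.42·2.387367 = 3.599956
p(2.26) ≈ 3.6000

3.6000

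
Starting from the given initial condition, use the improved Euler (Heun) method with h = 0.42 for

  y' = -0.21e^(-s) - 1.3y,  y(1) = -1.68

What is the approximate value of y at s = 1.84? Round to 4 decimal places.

Heun: k1 = f(s_n, y_n); k2 = f(s_n + h, y_n + h·k1); y_{n+1} = y_n + (h/2)·(k1 + k2).
s=1.000000, y=-1.680000:
  k1 = f(1.000000, -1.680000) = 2.106745
  k2 = f(1.420000, -0.795167) = 0.982957
  y ← -1.680000 + (0.42/2)·(2.106745 + 0.982957) = -1.031162
s=1.420000, y=-1.031162:
  k1 = f(1.420000, -1.031162) = 1.289751
  k2 = f(1.840000, -0.489467) = 0.602955
  y ← -1.031162 + (0.42/2)·(1.289751 + 0.602955) = -0.633694
y(1.84) ≈ -0.6337

-0.6337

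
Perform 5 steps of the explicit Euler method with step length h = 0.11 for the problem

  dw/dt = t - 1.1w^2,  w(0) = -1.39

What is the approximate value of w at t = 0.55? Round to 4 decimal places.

-4.0299

Euler: w_{n+1} = w_n + h·f(t_n, w_n).
t=0.000000, w=-1.390000: f=-2.125310 → w ← -1.390000 + 0.11·(-2.125310) = -1.623784
t=0.110000, w=-1.623784: f=-2.790342 → w ← -1.623784 + 0.11·(-2.790342) = -1.930722
t=0.220000, w=-1.930722: f=-3.880455 → w ← -1.930722 + 0.11·(-3.880455) = -2.357572
t=0.330000, w=-2.357572: f=-5.783959 → w ← -2.357572 + 0.11·(-5.783959) = -2.993807
t=0.440000, w=-2.993807: f=-9.419171 → w ← -2.993807 + 0.11·(-9.419171) = -4.029916
w(0.55) ≈ -4.0299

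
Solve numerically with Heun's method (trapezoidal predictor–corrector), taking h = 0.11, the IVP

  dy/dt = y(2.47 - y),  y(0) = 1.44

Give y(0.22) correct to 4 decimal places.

1.7439

Heun: k1 = f(t_n, y_n); k2 = f(t_n + h, y_n + h·k1); y_{n+1} = y_n + (h/2)·(k1 + k2).
t=0.000000, y=1.440000:
  k1 = f(0.000000, 1.440000) = 1.483200
  k2 = f(0.110000, 1.603152) = 1.389689
  y ← 1.440000 + (0.11/2)·(1.483200 + 1.389689) = 1.598009
t=0.110000, y=1.598009:
  k1 = f(0.110000, 1.598009) = 1.393450
  k2 = f(0.220000, 1.751288) = 1.258671
  y ← 1.598009 + (0.11/2)·(1.393450 + 1.258671) = 1.743876
y(0.22) ≈ 1.7439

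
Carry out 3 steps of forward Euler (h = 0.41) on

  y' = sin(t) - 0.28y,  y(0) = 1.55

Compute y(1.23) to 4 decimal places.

Euler: y_{n+1} = y_n + h·f(t_n, y_n).
t=0.000000, y=1.550000: f=-0.434000 → y ← 1.550000 + 0.41·(-0.434000) = 1.372060
t=0.410000, y=1.372060: f=0.014433 → y ← 1.372060 + 0.41·0.014433 = 1.377977
t=0.820000, y=1.377977: f=0.345312 → y ← 1.377977 + 0.41·0.345312 = 1.519555
y(1.23) ≈ 1.5196

1.5196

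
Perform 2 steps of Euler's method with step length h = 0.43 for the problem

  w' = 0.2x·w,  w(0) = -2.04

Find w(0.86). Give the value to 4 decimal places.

-2.1154

Euler: w_{n+1} = w_n + h·f(x_n, w_n).
x=0.000000, w=-2.040000: f=0.000000 → w ← -2.040000 + 0.43·0.000000 = -2.040000
x=0.430000, w=-2.040000: f=-0.175440 → w ← -2.040000 + 0.43·(-0.175440) = -2.115439
w(0.86) ≈ -2.1154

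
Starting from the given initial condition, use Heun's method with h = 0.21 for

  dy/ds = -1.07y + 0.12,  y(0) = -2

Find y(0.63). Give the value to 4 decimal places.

-0.9715

Heun: k1 = f(s_n, y_n); k2 = f(s_n + h, y_n + h·k1); y_{n+1} = y_n + (h/2)·(k1 + k2).
s=0.000000, y=-2.000000:
  k1 = f(0.000000, -2.000000) = 2.260000
  k2 = f(0.210000, -1.525400) = 1.752178
  y ← -2.000000 + (0.21/2)·(2.260000 + 1.752178) = -1.578721
s=0.210000, y=-1.578721:
  k1 = f(0.210000, -1.578721) = 1.809232
  k2 = f(0.420000, -1.198783) = 1.402697
  y ← -1.578721 + (0.21/2)·(1.809232 + 1.402697) = -1.241469
s=0.420000, y=-1.241469:
  k1 = f(0.420000, -1.241469) = 1.448372
  k2 = f(0.630000, -0.937311) = 1.122922
  y ← -1.241469 + (0.21/2)·(1.448372 + 1.122922) = -0.971483
y(0.63) ≈ -0.9715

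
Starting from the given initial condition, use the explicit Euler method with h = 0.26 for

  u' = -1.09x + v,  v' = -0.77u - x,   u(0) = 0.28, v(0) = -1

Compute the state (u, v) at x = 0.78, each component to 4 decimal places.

Euler on (u,v): u_{n+1} = u_n + h·u', v_{n+1} = v_n + h·v'.
0.000000: (0.280000, -1.000000); f=(-1.000000, -0.215600) → (0.020000, -1.056056)
0.260000: (0.020000, -1.056056); f=(-1.339456, -0.275400) → (-0.328259, -1.127660)
0.520000: (-0.328259, -1.127660); f=(-1.694460, -0.267241) → (-0.768818, -1.197143)
(u(0.78), v(0.78)) ≈ (-0.7688, -1.1971)

-0.7688, -1.1971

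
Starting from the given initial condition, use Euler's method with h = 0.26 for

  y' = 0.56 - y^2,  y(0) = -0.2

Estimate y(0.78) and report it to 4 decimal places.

0.2237

Euler: y_{n+1} = y_n + h·f(x_n, y_n).
x=0.000000, y=-0.200000: f=0.520000 → y ← -0.200000 + 0.26·0.520000 = -0.064800
x=0.260000, y=-0.064800: f=0.555801 → y ← -0.064800 + 0.26·0.555801 = 0.079708
x=0.520000, y=0.079708: f=0.553647 → y ← 0.079708 + 0.26·0.553647 = 0.223656
y(0.78) ≈ 0.2237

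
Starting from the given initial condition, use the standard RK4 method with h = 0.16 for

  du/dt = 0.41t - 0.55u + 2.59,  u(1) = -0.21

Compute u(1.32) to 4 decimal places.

0.7240

RK4: k1 = f(t_n, u_n); k2 = f(t_n + h/2, u_n + (h/2)·k1); k3 = f(t_n + h/2, u_n + (h/2)·k2); k4 = f(t_n + h, u_n + h·k3); u_{n+1} = u_n + (h/6)·(k1 + 2k2 + 2k3 + k4).
t=1.000000, u=-0.210000:
  k1 = f(1.000000, -0.210000) = 3.115500
  k2 = f(1.080000, 0.039240) = 3.011218
  k3 = f(1.080000, 0.030897) = 3.015806
  k4 = f(1.160000, 0.272529) = 2.915709
  u ← -0.210000 + (0.16/6)·(k1 + 2k2 + 2k3 + k4) = 0.272274
t=1.160000, u=0.272274:
  k1 = f(1.160000, 0.272274) = 2.915850
  k2 = f(1.240000, 0.505542) = 2.820352
  k3 = f(1.240000, 0.497902) = 2.824554
  k4 = f(1.320000, 0.724202) = 2.732889
  u ← 0.272274 + (0.16/6)·(k1 + 2k2 + 2k3 + k4) = 0.723968
u(1.32) ≈ 0.7240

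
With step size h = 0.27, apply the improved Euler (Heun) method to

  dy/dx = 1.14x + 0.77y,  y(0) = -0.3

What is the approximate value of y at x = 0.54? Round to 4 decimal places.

-0.2691

Heun: k1 = f(x_n, y_n); k2 = f(x_n + h, y_n + h·k1); y_{n+1} = y_n + (h/2)·(k1 + k2).
x=0.000000, y=-0.300000:
  k1 = f(0.000000, -0.300000) = -0.231000
  k2 = f(0.270000, -0.362370) = 0.028775
  y ← -0.300000 + (0.27/2)·(-0.231000 + 0.028775) = -0.327300
x=0.270000, y=-0.327300:
  k1 = f(0.270000, -0.327300) = 0.055779
  k2 = f(0.540000, -0.312240) = 0.375175
  y ← -0.327300 + (0.27/2)·(0.055779 + 0.375175) = -0.269122
y(0.54) ≈ -0.2691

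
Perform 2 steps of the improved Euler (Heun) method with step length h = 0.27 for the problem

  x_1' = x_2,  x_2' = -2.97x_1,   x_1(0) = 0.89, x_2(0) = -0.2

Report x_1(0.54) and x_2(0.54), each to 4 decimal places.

Heun on (x_1,x_2): k1 = f(x_n, state_n); k2 = f(x_n + h, state_n + h·k1); state_{n+1} = state_n + (h/2)·(k1 + k2).
0.000000: (0.890000, -0.200000)
  k1 = (-0.200000, -2.643300)
  predictor → (0.836000, -0.913691)
  k2 = (-0.913691, -2.482920)
  → (0.739652, -0.892040)
0.270000: (0.739652, -0.892040)
  k1 = (-0.892040, -2.196766)
  predictor → (0.498801, -1.485166)
  k2 = (-1.485166, -1.481439)
  → (0.418729, -1.388597)
(x_1(0.54), x_2(0.54)) ≈ (0.4187, -1.3886)

0.4187, -1.3886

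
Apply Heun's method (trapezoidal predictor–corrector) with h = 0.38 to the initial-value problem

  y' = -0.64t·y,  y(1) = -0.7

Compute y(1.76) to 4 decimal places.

Heun: k1 = f(t_n, y_n); k2 = f(t_n + h, y_n + h·k1); y_{n+1} = y_n + (h/2)·(k1 + k2).
t=1.000000, y=-0.700000:
  k1 = f(1.000000, -0.700000) = 0.448000
  k2 = f(1.380000, -0.529760) = 0.467884
  y ← -0.700000 + (0.38/2)·(0.448000 + 0.467884) = -0.525982
t=1.380000, y=-0.525982:
  k1 = f(1.380000, -0.525982) = 0.464547
  k2 = f(1.760000, -0.349454) = 0.393625
  y ← -0.525982 + (0.38/2)·(0.464547 + 0.393625) = -0.362929
y(1.76) ≈ -0.3629

-0.3629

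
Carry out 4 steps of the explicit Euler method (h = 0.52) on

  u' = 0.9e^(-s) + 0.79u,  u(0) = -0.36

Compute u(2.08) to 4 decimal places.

Euler: u_{n+1} = u_n + h·f(s_n, u_n).
s=0.000000, u=-0.360000: f=0.615600 → u ← -0.360000 + 0.52·0.615600 = -0.039888
s=0.520000, u=-0.039888: f=0.503557 → u ← -0.039888 + 0.52·0.503557 = 0.221962
s=1.040000, u=0.221962: f=0.493459 → u ← 0.221962 + 0.52·0.493459 = 0.478560
s=1.560000, u=0.478560: f=0.567185 → u ← 0.478560 + 0.52·0.567185 = 0.773496
u(2.08) ≈ 0.7735

0.7735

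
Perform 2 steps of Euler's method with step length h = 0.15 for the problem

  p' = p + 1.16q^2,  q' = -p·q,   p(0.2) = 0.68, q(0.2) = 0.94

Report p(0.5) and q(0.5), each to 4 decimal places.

1.2001, 0.7256

Euler on (p,q): p_{n+1} = p_n + h·p', q_{n+1} = q_n + h·q'.
0.200000: (0.680000, 0.940000); f=(1.704976, -0.639200) → (0.935746, 0.844120)
0.350000: (0.935746, 0.844120); f=(1.762291, -0.789882) → (1.200090, 0.725638)
(p(0.5), q(0.5)) ≈ (1.2001, 0.7256)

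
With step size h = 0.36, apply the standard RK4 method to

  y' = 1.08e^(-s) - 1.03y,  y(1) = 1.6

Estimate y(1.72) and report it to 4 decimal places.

RK4: k1 = f(s_n, y_n); k2 = f(s_n + h/2, y_n + (h/2)·k1); k3 = f(s_n + h/2, y_n + (h/2)·k2); k4 = f(s_n + h, y_n + h·k3); y_{n+1} = y_n + (h/6)·(k1 + 2k2 + 2k3 + k4).
s=1.000000, y=1.600000:
  k1 = f(1.000000, 1.600000) = -1.250690
  k2 = f(1.180000, 1.374876) = -1.084261
  k3 = f(1.180000, 1.404833) = -1.115117
  k4 = f(1.360000, 1.198558) = -0.957321
  y ← 1.600000 + (0.36/6)·(k1 + 2k2 + 2k3 + k4) = 1.203594
s=1.360000, y=1.203594:
  k1 = f(1.360000, 1.203594) = -0.962508
  k2 = f(1.540000, 1.030343) = -0.829721
  k3 = f(1.540000, 1.054244) = -0.854340
  k4 = f(1.720000, 0.896032) = -0.729521
  y ← 1.203594 + (0.36/6)·(k1 + 2k2 + 2k3 + k4) = 0.899985
y(1.72) ≈ 0.9000

0.9000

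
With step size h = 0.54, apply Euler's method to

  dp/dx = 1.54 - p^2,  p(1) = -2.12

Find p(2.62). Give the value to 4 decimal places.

-67.2178

Euler: p_{n+1} = p_n + h·f(x_n, p_n).
x=1.000000, p=-2.120000: f=-2.954400 → p ← -2.120000 + 0.54·(-2.954400) = -3.715376
x=1.540000, p=-3.715376: f=-12.264019 → p ← -3.715376 + 0.54·(-12.264019) = -10.337946
x=2.080000, p=-10.337946: f=-105.333131 → p ← -10.337946 + 0.54·(-105.333131) = -67.217837
p(2.62) ≈ -67.2178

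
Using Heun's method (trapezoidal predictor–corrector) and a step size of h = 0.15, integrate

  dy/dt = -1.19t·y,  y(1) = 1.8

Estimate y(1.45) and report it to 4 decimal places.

0.9397

Heun: k1 = f(t_n, y_n); k2 = f(t_n + h, y_n + h·k1); y_{n+1} = y_n + (h/2)·(k1 + k2).
t=1.000000, y=1.800000:
  k1 = f(1.000000, 1.800000) = -2.142000
  k2 = f(1.150000, 1.478700) = -2.023601
  y ← 1.800000 + (0.15/2)·(-2.142000 + (-2.023601)) = 1.487580
t=1.150000, y=1.487580:
  k1 = f(1.150000, 1.487580) = -2.035753
  k2 = f(1.300000, 1.182217) = -1.828890
  y ← 1.487580 + (0.15/2)·(-2.035753 + (-1.828890)) = 1.197732
t=1.300000, y=1.197732:
  k1 = f(1.300000, 1.197732) = -1.852891
  k2 = f(1.450000, 0.919798) = -1.587112
  y ← 1.197732 + (0.15/2)·(-1.852891 + (-1.587112)) = 0.939732
y(1.45) ≈ 0.9397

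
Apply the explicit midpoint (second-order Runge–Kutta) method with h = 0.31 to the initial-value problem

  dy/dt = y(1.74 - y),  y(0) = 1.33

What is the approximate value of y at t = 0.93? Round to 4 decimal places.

1.6348

Midpoint: k1 = f(t_n, y_n); k2 = f(t_n + h/2, y_n + (h/2)·k1); y_{n+1} = y_n + h·k2.
t=0.000000, y=1.330000:
  k1 = f(0.000000, 1.330000) = 0.545300
  k2 = f(0.155000, 1.414521) = 0.460396
  y ← 1.330000 + 0.31·0.460396 = 1.472723
t=0.310000, y=1.472723:
  k1 = f(0.310000, 1.472723) = 0.393625
  k2 = f(0.465000, 1.533735) = 0.316356
  y ← 1.472723 + 0.31·0.316356 = 1.570793
t=0.620000, y=1.570793:
  k1 = f(0.620000, 1.570793) = 0.265789
  k2 = f(0.775000, 1.611991) = 0.206350
  y ← 1.570793 + 0.31·0.206350 = 1.634762
y(0.93) ≈ 1.6348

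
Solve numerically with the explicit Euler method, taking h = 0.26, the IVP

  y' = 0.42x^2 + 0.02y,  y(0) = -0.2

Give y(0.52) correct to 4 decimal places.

Euler: y_{n+1} = y_n + h·f(x_n, y_n).
x=0.000000, y=-0.200000: f=-0.004000 → y ← -0.200000 + 0.26·(-0.004000) = -0.201040
x=0.260000, y=-0.201040: f=0.024371 → y ← -0.201040 + 0.26·0.024371 = -0.194703
y(0.52) ≈ -0.1947

-0.1947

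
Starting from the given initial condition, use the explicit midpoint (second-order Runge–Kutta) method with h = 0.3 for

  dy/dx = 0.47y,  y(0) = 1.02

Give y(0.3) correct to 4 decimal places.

Midpoint: k1 = f(x_n, y_n); k2 = f(x_n + h/2, y_n + (h/2)·k1); y_{n+1} = y_n + h·k2.
x=0.000000, y=1.020000:
  k1 = f(0.000000, 1.020000) = 0.479400
  k2 = f(0.150000, 1.091910) = 0.513198
  y ← 1.020000 + 0.3·0.513198 = 1.173959
y(0.3) ≈ 1.1740

1.1740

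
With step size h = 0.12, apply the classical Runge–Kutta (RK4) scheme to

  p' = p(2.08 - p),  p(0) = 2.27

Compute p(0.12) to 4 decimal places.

RK4: k1 = f(x_n, p_n); k2 = f(x_n + h/2, p_n + (h/2)·k1); k3 = f(x_n + h/2, p_n + (h/2)·k2); k4 = f(x_n + h, p_n + h·k3); p_{n+1} = p_n + (h/6)·(k1 + 2k2 + 2k3 + k4).
x=0.000000, p=2.270000:
  k1 = f(0.000000, 2.270000) = -0.431300
  k2 = f(0.060000, 2.244122) = -0.368310
  k3 = f(0.060000, 2.247901) = -0.377426
  k4 = f(0.120000, 2.224709) = -0.321935
  p ← 2.270000 + (0.12/6)·(k1 + 2k2 + 2k3 + k4) = 2.225106
p(0.12) ≈ 2.2251

2.2251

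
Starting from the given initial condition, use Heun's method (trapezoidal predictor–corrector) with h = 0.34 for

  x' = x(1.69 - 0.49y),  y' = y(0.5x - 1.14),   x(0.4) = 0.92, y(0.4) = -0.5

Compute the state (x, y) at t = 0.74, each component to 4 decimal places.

1.7097, -0.4175

Heun on (x,y): k1 = f(t_n, state_n); k2 = f(t_n + h, state_n + h·k1); state_{n+1} = state_n + (h/2)·(k1 + k2).
0.400000: (0.920000, -0.500000)
  k1 = (1.780200, 0.340000)
  predictor → (1.525268, -0.384400)
  k2 = (2.864996, 0.145059)
  → (1.709683, -0.417540)
(x(0.74), y(0.74)) ≈ (1.7097, -0.4175)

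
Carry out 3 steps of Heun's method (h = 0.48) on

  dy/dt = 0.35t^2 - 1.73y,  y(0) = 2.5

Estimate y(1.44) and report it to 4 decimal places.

Heun: k1 = f(t_n, y_n); k2 = f(t_n + h, y_n + h·k1); y_{n+1} = y_n + (h/2)·(k1 + k2).
t=0.000000, y=2.500000:
  k1 = f(0.000000, 2.500000) = -4.325000
  k2 = f(0.480000, 0.424000) = -0.652880
  y ← 2.500000 + (0.48/2)·(-4.325000 + (-0.652880)) = 1.305309
t=0.480000, y=1.305309:
  k1 = f(0.480000, 1.305309) = -2.177544
  k2 = f(0.960000, 0.260088) = -0.127392
  y ← 1.305309 + (0.48/2)·(-2.177544 + (-0.127392)) = 0.752124
t=0.960000, y=0.752124:
  k1 = f(0.960000, 0.752124) = -0.978615
  k2 = f(1.440000, 0.282389) = 0.237227
  y ← 0.752124 + (0.48/2)·(-0.978615 + 0.237227) = 0.574191
y(1.44) ≈ 0.5742

0.5742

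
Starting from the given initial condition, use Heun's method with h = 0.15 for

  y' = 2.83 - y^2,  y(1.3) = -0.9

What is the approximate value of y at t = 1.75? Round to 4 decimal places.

Heun: k1 = f(t_n, y_n); k2 = f(t_n + h, y_n + h·k1); y_{n+1} = y_n + (h/2)·(k1 + k2).
t=1.300000, y=-0.900000:
  k1 = f(1.300000, -0.900000) = 2.020000
  k2 = f(1.450000, -0.597000) = 2.473591
  y ← -0.900000 + (0.15/2)·(2.020000 + 2.473591) = -0.562981
t=1.450000, y=-0.562981:
  k1 = f(1.450000, -0.562981) = 2.513053
  k2 = f(1.600000, -0.186023) = 2.795396
  y ← -0.562981 + (0.15/2)·(2.513053 + 2.795396) = -0.164847
t=1.600000, y=-0.164847:
  k1 = f(1.600000, -0.164847) = 2.802825
  k2 = f(1.750000, 0.255577) = 2.764681
  y ← -0.164847 + (0.15/2)·(2.802825 + 2.764681) = 0.252716
y(1.75) ≈ 0.2527

0.2527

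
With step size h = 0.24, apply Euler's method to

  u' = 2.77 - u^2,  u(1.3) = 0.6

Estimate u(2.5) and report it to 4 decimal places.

1.6628

Euler: u_{n+1} = u_n + h·f(t_n, u_n).
t=1.300000, u=0.600000: f=2.410000 → u ← 0.600000 + 0.24·2.410000 = 1.178400
t=1.540000, u=1.178400: f=1.381373 → u ← 1.178400 + 0.24·1.381373 = 1.509930
t=1.780000, u=1.509930: f=0.490113 → u ← 1.509930 + 0.24·0.490113 = 1.627557
t=2.020000, u=1.627557: f=0.121059 → u ← 1.627557 + 0.24·0.121059 = 1.656611
t=2.260000, u=1.656611: f=0.025640 → u ← 1.656611 + 0.24·0.025640 = 1.662765
u(2.5) ≈ 1.6628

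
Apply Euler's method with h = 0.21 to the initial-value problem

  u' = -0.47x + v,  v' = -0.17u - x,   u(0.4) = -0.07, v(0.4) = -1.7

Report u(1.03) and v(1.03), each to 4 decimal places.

-1.3793, -2.0330

Euler on (u,v): u_{n+1} = u_n + h·u', v_{n+1} = v_n + h·v'.
0.400000: (-0.070000, -1.700000); f=(-1.888000, -0.388100) → (-0.466480, -1.781501)
0.610000: (-0.466480, -1.781501); f=(-2.068201, -0.530698) → (-0.900802, -1.892948)
0.820000: (-0.900802, -1.892948); f=(-2.278348, -0.666864) → (-1.379255, -2.032989)
(u(1.03), v(1.03)) ≈ (-1.3793, -2.0330)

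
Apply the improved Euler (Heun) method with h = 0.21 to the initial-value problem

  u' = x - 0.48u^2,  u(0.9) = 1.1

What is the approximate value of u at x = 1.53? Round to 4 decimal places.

1.4024

Heun: k1 = f(x_n, u_n); k2 = f(x_n + h, u_n + h·k1); u_{n+1} = u_n + (h/2)·(k1 + k2).
x=0.900000, u=1.100000:
  k1 = f(0.900000, 1.100000) = 0.319200
  k2 = f(1.110000, 1.167032) = 0.456257
  u ← 1.100000 + (0.21/2)·(0.319200 + 0.456257) = 1.181423
x=1.110000, u=1.181423:
  k1 = f(1.110000, 1.181423) = 0.440035
  k2 = f(1.320000, 1.273830) = 0.541131
  u ← 1.181423 + (0.21/2)·(0.440035 + 0.541131) = 1.284445
x=1.320000, u=1.284445:
  k1 = f(1.320000, 1.284445) = 0.528096
  k2 = f(1.530000, 1.395346) = 0.595445
  u ← 1.284445 + (0.21/2)·(0.528096 + 0.595445) = 1.402417
u(1.53) ≈ 1.4024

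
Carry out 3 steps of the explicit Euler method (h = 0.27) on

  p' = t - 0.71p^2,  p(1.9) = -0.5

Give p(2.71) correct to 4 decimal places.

1.1514

Euler: p_{n+1} = p_n + h·f(t_n, p_n).
t=1.900000, p=-0.500000: f=1.722500 → p ← -0.500000 + 0.27·1.722500 = -0.034925
t=2.170000, p=-0.034925: f=2.169134 → p ← -0.034925 + 0.27·2.169134 = 0.550741
t=2.440000, p=0.550741: f=2.224646 → p ← 0.550741 + 0.27·2.224646 = 1.151396
p(2.71) ≈ 1.1514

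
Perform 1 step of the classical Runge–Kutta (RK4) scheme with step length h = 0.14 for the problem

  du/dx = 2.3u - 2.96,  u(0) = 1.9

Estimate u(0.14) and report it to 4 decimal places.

RK4: k1 = f(x_n, u_n); k2 = f(x_n + h/2, u_n + (h/2)·k1); k3 = f(x_n + h/2, u_n + (h/2)·k2); k4 = f(x_n + h, u_n + h·k3); u_{n+1} = u_n + (h/6)·(k1 + 2k2 + 2k3 + k4).
x=0.000000, u=1.900000:
  k1 = f(0.000000, 1.900000) = 1.410000
  k2 = f(0.070000, 1.998700) = 1.637010
  k3 = f(0.070000, 2.014591) = 1.673559
  k4 = f(0.140000, 2.134298) = 1.948886
  u ← 1.900000 + (0.14/6)·(k1 + 2k2 + 2k3 + k4) = 2.132867
u(0.14) ≈ 2.1329

2.1329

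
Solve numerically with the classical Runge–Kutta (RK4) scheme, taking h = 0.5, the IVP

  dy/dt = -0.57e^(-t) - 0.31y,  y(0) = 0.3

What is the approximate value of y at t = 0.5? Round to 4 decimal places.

RK4: k1 = f(t_n, y_n); k2 = f(t_n + h/2, y_n + (h/2)·k1); k3 = f(t_n + h/2, y_n + (h/2)·k2); k4 = f(t_n + h, y_n + h·k3); y_{n+1} = y_n + (h/6)·(k1 + 2k2 + 2k3 + k4).
t=0.000000, y=0.300000:
  k1 = f(0.000000, 0.300000) = -0.663000
  k2 = f(0.250000, 0.134250) = -0.485534
  k3 = f(0.250000, 0.178617) = -0.499288
  k4 = f(0.500000, 0.050356) = -0.361333
  y ← 0.300000 + (0.5/6)·(k1 + 2k2 + 2k3 + k4) = 0.050502
y(0.5) ≈ 0.0505

0.0505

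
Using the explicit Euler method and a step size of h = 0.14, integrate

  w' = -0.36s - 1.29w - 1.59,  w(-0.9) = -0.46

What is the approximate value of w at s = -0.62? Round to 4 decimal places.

-0.6384

Euler: w_{n+1} = w_n + h·f(s_n, w_n).
s=-0.900000, w=-0.460000: f=-0.672600 → w ← -0.460000 + 0.14·(-0.672600) = -0.554164
s=-0.760000, w=-0.554164: f=-0.601528 → w ← -0.554164 + 0.14·(-0.601528) = -0.638378
w(-0.62) ≈ -0.6384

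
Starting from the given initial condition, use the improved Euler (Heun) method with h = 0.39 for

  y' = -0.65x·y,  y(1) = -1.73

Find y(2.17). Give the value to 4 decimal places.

Heun: k1 = f(x_n, y_n); k2 = f(x_n + h, y_n + h·k1); y_{n+1} = y_n + (h/2)·(k1 + k2).
x=1.000000, y=-1.730000:
  k1 = f(1.000000, -1.730000) = 1.124500
  k2 = f(1.390000, -1.291445) = 1.166821
  y ← -1.730000 + (0.39/2)·(1.124500 + 1.166821) = -1.283192
x=1.390000, y=-1.283192:
  k1 = f(1.390000, -1.283192) = 1.159364
  k2 = f(1.780000, -0.831040) = 0.961514
  y ← -1.283192 + (0.39/2)·(1.159364 + 0.961514) = -0.869621
x=1.780000, y=-0.869621:
  k1 = f(1.780000, -0.869621) = 1.006152
  k2 = f(2.170000, -0.477222) = 0.673122
  y ← -0.869621 + (0.39/2)·(1.006152 + 0.673122) = -0.542163
y(2.17) ≈ -0.5422

-0.5422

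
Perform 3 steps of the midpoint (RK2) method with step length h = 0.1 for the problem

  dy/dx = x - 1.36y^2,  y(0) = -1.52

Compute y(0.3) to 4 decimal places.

Midpoint: k1 = f(x_n, y_n); k2 = f(x_n + h/2, y_n + (h/2)·k1); y_{n+1} = y_n + h·k2.
x=0.000000, y=-1.520000:
  k1 = f(0.000000, -1.520000) = -3.142144
  k2 = f(0.050000, -1.677107) = -3.775256
  y ← -1.520000 + 0.1·(-3.775256) = -1.897526
x=0.100000, y=-1.897526:
  k1 = f(0.100000, -1.897526) = -4.796821
  k2 = f(0.150000, -2.137367) = -6.062937
  y ← -1.897526 + 0.1·(-6.062937) = -2.503819
x=0.200000, y=-2.503819:
  k1 = f(0.200000, -2.503819) = -8.325992
  k2 = f(0.250000, -2.920119) = -11.346849
  y ← -2.503819 + 0.1·(-11.346849) = -3.638504
y(0.3) ≈ -3.6385

-3.6385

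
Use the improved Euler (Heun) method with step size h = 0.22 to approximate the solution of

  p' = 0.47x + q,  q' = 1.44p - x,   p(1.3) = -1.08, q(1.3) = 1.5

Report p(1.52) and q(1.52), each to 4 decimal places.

Heun on (p,q): k1 = f(x_n, state_n); k2 = f(x_n + h, state_n + h·k1); state_{n+1} = state_n + (h/2)·(k1 + k2).
1.300000: (-1.080000, 1.500000)
  k1 = (2.111000, -2.855200)
  predictor → (-0.615580, 0.871856)
  k2 = (1.586256, -2.406435)
  → (-0.673302, 0.921220)
(p(1.52), q(1.52)) ≈ (-0.6733, 0.9212)

-0.6733, 0.9212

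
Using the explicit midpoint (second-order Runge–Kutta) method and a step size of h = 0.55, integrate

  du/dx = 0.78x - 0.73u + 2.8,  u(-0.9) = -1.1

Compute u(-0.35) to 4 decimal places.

0.2932

Midpoint: k1 = f(x_n, u_n); k2 = f(x_n + h/2, u_n + (h/2)·k1); u_{n+1} = u_n + h·k2.
x=-0.900000, u=-1.100000:
  k1 = f(-0.900000, -1.100000) = 2.901000
  k2 = f(-0.625000, -0.302225) = 2.533124
  u ← -1.100000 + 0.55·2.533124 = 0.293218
u(-0.35) ≈ 0.2932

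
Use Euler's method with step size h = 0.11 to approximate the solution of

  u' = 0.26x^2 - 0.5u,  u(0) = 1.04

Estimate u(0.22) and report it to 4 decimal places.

Euler: u_{n+1} = u_n + h·f(x_n, u_n).
x=0.000000, u=1.040000: f=-0.520000 → u ← 1.040000 + 0.11·(-0.520000) = 0.982800
x=0.110000, u=0.982800: f=-0.488254 → u ← 0.982800 + 0.11·(-0.488254) = 0.929092
u(0.22) ≈ 0.9291

0.9291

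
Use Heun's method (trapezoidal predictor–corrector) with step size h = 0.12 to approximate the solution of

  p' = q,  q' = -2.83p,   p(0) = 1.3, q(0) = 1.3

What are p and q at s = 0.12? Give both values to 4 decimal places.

1.4295, 0.8320

Heun on (p,q): k1 = f(s_n, state_n); k2 = f(s_n + h, state_n + h·k1); state_{n+1} = state_n + (h/2)·(k1 + k2).
0.000000: (1.300000, 1.300000)
  k1 = (1.300000, -3.679000)
  predictor → (1.456000, 0.858520)
  k2 = (0.858520, -4.120480)
  → (1.429511, 0.832031)
(p(0.12), q(0.12)) ≈ (1.4295, 0.8320)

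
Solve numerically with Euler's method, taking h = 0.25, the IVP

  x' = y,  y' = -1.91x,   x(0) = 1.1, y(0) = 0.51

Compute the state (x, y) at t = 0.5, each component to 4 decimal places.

1.2237, -0.6014

Euler on (x,y): x_{n+1} = x_n + h·x', y_{n+1} = y_n + h·y'.
0.000000: (1.100000, 0.510000); f=(0.510000, -2.101000) → (1.227500, -0.015250)
0.250000: (1.227500, -0.015250); f=(-0.015250, -2.344525) → (1.223688, -0.601381)
(x(0.5), y(0.5)) ≈ (1.2237, -0.6014)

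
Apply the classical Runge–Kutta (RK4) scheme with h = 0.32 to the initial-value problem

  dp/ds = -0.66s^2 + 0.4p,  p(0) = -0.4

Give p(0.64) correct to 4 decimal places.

RK4: k1 = f(s_n, p_n); k2 = f(s_n + h/2, p_n + (h/2)·k1); k3 = f(s_n + h/2, p_n + (h/2)·k2); k4 = f(s_n + h, p_n + h·k3); p_{n+1} = p_n + (h/6)·(k1 + 2k2 + 2k3 + k4).
s=0.000000, p=-0.400000:
  k1 = f(0.000000, -0.400000) = -0.160000
  k2 = f(0.160000, -0.425600) = -0.187136
  k3 = f(0.160000, -0.429942) = -0.188873
  k4 = f(0.320000, -0.460439) = -0.251760
  p ← -0.400000 + (0.32/6)·(k1 + 2k2 + 2k3 + k4) = -0.462068
s=0.320000, p=-0.462068:
  k1 = f(0.320000, -0.462068) = -0.252411
  k2 = f(0.480000, -0.502454) = -0.353046
  k3 = f(0.480000, -0.518555) = -0.359486
  k4 = f(0.640000, -0.577104) = -0.501177
  p ← -0.462068 + (0.32/6)·(k1 + 2k2 + 2k3 + k4) = -0.578263
p(0.64) ≈ -0.5783

-0.5783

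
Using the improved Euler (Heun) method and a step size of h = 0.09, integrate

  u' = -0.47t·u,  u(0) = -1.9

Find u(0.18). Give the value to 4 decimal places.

Heun: k1 = f(t_n, u_n); k2 = f(t_n + h, u_n + h·k1); u_{n+1} = u_n + (h/2)·(k1 + k2).
t=0.000000, u=-1.900000:
  k1 = f(0.000000, -1.900000) = 0.000000
  k2 = f(0.090000, -1.900000) = 0.080370
  u ← -1.900000 + (0.09/2)·(0.000000 + 0.080370) = -1.896383
t=0.090000, u=-1.896383:
  k1 = f(0.090000, -1.896383) = 0.080217
  k2 = f(0.180000, -1.889164) = 0.159823
  u ← -1.896383 + (0.09/2)·(0.080217 + 0.159823) = -1.885582
u(0.18) ≈ -1.8856

-1.8856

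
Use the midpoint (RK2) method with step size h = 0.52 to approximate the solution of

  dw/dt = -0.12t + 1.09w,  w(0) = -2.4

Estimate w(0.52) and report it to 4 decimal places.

-4.1621

Midpoint: k1 = f(t_n, w_n); k2 = f(t_n + h/2, w_n + (h/2)·k1); w_{n+1} = w_n + h·k2.
t=0.000000, w=-2.400000:
  k1 = f(0.000000, -2.400000) = -2.616000
  k2 = f(0.260000, -3.080160) = -3.388574
  w ← -2.400000 + 0.52·(-3.388574) = -4.162059
w(0.52) ≈ -4.1621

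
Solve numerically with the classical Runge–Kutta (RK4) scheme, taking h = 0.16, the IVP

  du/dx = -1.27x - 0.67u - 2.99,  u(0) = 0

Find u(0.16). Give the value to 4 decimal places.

-0.4693

RK4: k1 = f(x_n, u_n); k2 = f(x_n + h/2, u_n + (h/2)·k1); k3 = f(x_n + h/2, u_n + (h/2)·k2); k4 = f(x_n + h, u_n + h·k3); u_{n+1} = u_n + (h/6)·(k1 + 2k2 + 2k3 + k4).
x=0.000000, u=0.000000:
  k1 = f(0.000000, 0.000000) = -2.990000
  k2 = f(0.080000, -0.239200) = -2.931336
  k3 = f(0.080000, -0.234507) = -2.934480
  k4 = f(0.160000, -0.469517) = -2.878624
  u ← 0.000000 + (0.16/6)·(k1 + 2k2 + 2k3 + k4) = -0.469340
u(0.16) ≈ -0.4693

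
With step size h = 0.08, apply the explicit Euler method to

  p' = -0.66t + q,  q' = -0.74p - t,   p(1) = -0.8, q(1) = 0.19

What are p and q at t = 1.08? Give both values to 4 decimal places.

-0.8376, 0.1574

Euler on (p,q): p_{n+1} = p_n + h·p', q_{n+1} = q_n + h·q'.
1.000000: (-0.800000, 0.190000); f=(-0.470000, -0.408000) → (-0.837600, 0.157360)
(p(1.08), q(1.08)) ≈ (-0.8376, 0.1574)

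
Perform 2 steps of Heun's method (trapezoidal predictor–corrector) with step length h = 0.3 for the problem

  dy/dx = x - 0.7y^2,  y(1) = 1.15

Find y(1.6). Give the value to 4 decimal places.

1.3170

Heun: k1 = f(x_n, y_n); k2 = f(x_n + h, y_n + h·k1); y_{n+1} = y_n + (h/2)·(k1 + k2).
x=1.000000, y=1.150000:
  k1 = f(1.000000, 1.150000) = 0.074250
  k2 = f(1.300000, 1.172275) = 0.338040
  y ← 1.150000 + (0.3/2)·(0.074250 + 0.338040) = 1.211843
x=1.300000, y=1.211843:
  k1 = f(1.300000, 1.211843) = 0.272005
  k2 = f(1.600000, 1.293445) = 0.428900
  y ← 1.211843 + (0.3/2)·(0.272005 + 0.428900) = 1.316979
y(1.6) ≈ 1.3170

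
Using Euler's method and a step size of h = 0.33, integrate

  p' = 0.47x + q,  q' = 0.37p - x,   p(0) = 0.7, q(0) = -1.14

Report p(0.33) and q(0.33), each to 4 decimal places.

0.3238, -1.0545

Euler on (p,q): p_{n+1} = p_n + h·p', q_{n+1} = q_n + h·q'.
0.000000: (0.700000, -1.140000); f=(-1.140000, 0.259000) → (0.323800, -1.054530)
(p(0.33), q(0.33)) ≈ (0.3238, -1.0545)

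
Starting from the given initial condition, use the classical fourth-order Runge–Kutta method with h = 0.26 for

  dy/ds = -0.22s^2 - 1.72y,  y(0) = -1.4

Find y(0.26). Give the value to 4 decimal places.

RK4: k1 = f(s_n, y_n); k2 = f(s_n + h/2, y_n + (h/2)·k1); k3 = f(s_n + h/2, y_n + (h/2)·k2); k4 = f(s_n + h, y_n + h·k3); y_{n+1} = y_n + (h/6)·(k1 + 2k2 + 2k3 + k4).
s=0.000000, y=-1.400000:
  k1 = f(0.000000, -1.400000) = 2.408000
  k2 = f(0.130000, -1.086960) = 1.865853
  k3 = f(0.130000, -1.157439) = 1.987077
  k4 = f(0.260000, -0.883360) = 1.504507
  y ← -1.400000 + (0.26/6)·(k1 + 2k2 + 2k3 + k4) = -0.896537
y(0.26) ≈ -0.8965

-0.8965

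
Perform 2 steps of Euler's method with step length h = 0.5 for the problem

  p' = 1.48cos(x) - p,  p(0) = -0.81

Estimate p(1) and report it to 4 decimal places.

Euler: p_{n+1} = p_n + h·f(x_n, p_n).
x=0.000000, p=-0.810000: f=2.290000 → p ← -0.810000 + 0.5·2.290000 = 0.335000
x=0.500000, p=0.335000: f=0.963822 → p ← 0.335000 + 0.5·0.963822 = 0.816911
p(1) ≈ 0.8169

0.8169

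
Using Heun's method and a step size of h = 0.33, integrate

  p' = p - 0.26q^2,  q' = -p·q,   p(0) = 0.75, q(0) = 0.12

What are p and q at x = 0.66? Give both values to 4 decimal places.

1.4353, 0.0613

Heun on (p,q): k1 = f(x_n, state_n); k2 = f(x_n + h, state_n + h·k1); state_{n+1} = state_n + (h/2)·(k1 + k2).
0.000000: (0.750000, 0.120000)
  k1 = (0.746256, -0.090000)
  predictor → (0.996264, 0.090300)
  k2 = (0.994144, -0.089963)
  → (1.037166, 0.090306)
0.330000: (1.037166, 0.090306)
  k1 = (1.035046, -0.093662)
  predictor → (1.378731, 0.059398)
  k2 = (1.377814, -0.081893)
  → (1.435288, 0.061339)
(p(0.66), q(0.66)) ≈ (1.4353, 0.0613)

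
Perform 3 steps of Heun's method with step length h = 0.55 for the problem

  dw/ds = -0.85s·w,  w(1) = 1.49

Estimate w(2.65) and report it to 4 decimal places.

0.2137

Heun: k1 = f(s_n, w_n); k2 = f(s_n + h, w_n + h·k1); w_{n+1} = w_n + (h/2)·(k1 + k2).
s=1.000000, w=1.490000:
  k1 = f(1.000000, 1.490000) = -1.266500
  k2 = f(1.550000, 0.793425) = -1.045337
  w ← 1.490000 + (0.55/2)·(-1.266500 + (-1.045337)) = 0.854245
s=1.550000, w=0.854245:
  k1 = f(1.550000, 0.854245) = -1.125467
  k2 = f(2.100000, 0.235238) = -0.419899
  w ← 0.854245 + (0.55/2)·(-1.125467 + (-0.419899)) = 0.429269
s=2.100000, w=0.429269:
  k1 = f(2.100000, 0.429269) = -0.766245
  k2 = f(2.650000, 0.007834) = -0.017646
  w ← 0.429269 + (0.55/2)·(-0.766245 + (-0.017646)) = 0.213699
w(2.65) ≈ 0.2137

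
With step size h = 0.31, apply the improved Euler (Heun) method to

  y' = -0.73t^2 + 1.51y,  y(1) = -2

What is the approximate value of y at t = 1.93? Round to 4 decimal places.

-10.5260

Heun: k1 = f(t_n, y_n); k2 = f(t_n + h, y_n + h·k1); y_{n+1} = y_n + (h/2)·(k1 + k2).
t=1.000000, y=-2.000000:
  k1 = f(1.000000, -2.000000) = -3.750000
  k2 = f(1.310000, -3.162500) = -6.028128
  y ← -2.000000 + (0.31/2)·(-3.750000 + (-6.028128)) = -3.515610
t=1.310000, y=-3.515610:
  k1 = f(1.310000, -3.515610) = -6.561324
  k2 = f(1.620000, -5.549620) = -10.295739
  y ← -3.515610 + (0.31/2)·(-6.561324 + (-10.295739)) = -6.128455
t=1.620000, y=-6.128455:
  k1 = f(1.620000, -6.128455) = -11.169778
  k2 = f(1.930000, -9.591086) = -17.201717
  y ← -6.128455 + (0.31/2)·(-11.169778 + (-17.201717)) = -10.526036
y(1.93) ≈ -10.5260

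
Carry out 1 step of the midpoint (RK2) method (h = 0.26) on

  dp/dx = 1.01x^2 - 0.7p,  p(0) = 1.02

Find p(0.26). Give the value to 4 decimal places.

Midpoint: k1 = f(x_n, p_n); k2 = f(x_n + h/2, p_n + (h/2)·k1); p_{n+1} = p_n + h·k2.
x=0.000000, p=1.020000:
  k1 = f(0.000000, 1.020000) = -0.714000
  k2 = f(0.130000, 0.927180) = -0.631957
  p ← 1.020000 + 0.26·(-0.631957) = 0.855691
p(0.26) ≈ 0.8557

0.8557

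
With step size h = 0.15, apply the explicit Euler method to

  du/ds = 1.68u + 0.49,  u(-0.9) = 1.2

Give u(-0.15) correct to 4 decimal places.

4.2971

Euler: u_{n+1} = u_n + h·f(s_n, u_n).
s=-0.900000, u=1.200000: f=2.506000 → u ← 1.200000 + 0.15·2.506000 = 1.575900
s=-0.750000, u=1.575900: f=3.137512 → u ← 1.575900 + 0.15·3.137512 = 2.046527
s=-0.600000, u=2.046527: f=3.928165 → u ← 2.046527 + 0.15·3.928165 = 2.635752
s=-0.450000, u=2.635752: f=4.918063 → u ← 2.635752 + 0.15·4.918063 = 3.373461
s=-0.300000, u=3.373461: f=6.157414 → u ← 3.373461 + 0.15·6.157414 = 4.297073
u(-0.15) ≈ 4.2971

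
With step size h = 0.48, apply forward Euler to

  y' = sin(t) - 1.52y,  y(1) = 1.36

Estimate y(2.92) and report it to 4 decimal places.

0.4801

Euler: y_{n+1} = y_n + h·f(t_n, y_n).
t=1.000000, y=1.360000: f=-1.225729 → y ← 1.360000 + 0.48·(-1.225729) = 0.771650
t=1.480000, y=0.771650: f=-0.177027 → y ← 0.771650 + 0.48·(-0.177027) = 0.686677
t=1.960000, y=0.686677: f=-0.118537 → y ← 0.686677 + 0.48·(-0.118537) = 0.629779
t=2.440000, y=0.629779: f=-0.311829 → y ← 0.629779 + 0.48·(-0.311829) = 0.480101
y(2.92) ≈ 0.4801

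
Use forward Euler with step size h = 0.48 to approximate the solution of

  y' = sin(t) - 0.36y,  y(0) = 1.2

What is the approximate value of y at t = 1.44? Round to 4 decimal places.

Euler: y_{n+1} = y_n + h·f(t_n, y_n).
t=0.000000, y=1.200000: f=-0.432000 → y ← 1.200000 + 0.48·(-0.432000) = 0.992640
t=0.480000, y=0.992640: f=0.104429 → y ← 0.992640 + 0.48·0.104429 = 1.042766
t=0.960000, y=1.042766: f=0.443796 → y ← 1.042766 + 0.48·0.443796 = 1.255788
y(1.44) ≈ 1.2558

1.2558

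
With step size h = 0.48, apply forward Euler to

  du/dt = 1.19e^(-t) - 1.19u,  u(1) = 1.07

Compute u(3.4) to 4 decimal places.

0.0998

Euler: u_{n+1} = u_n + h·f(t_n, u_n).
t=1.000000, u=1.070000: f=-0.835523 → u ← 1.070000 + 0.48·(-0.835523) = 0.668949
t=1.480000, u=0.668949: f=-0.525160 → u ← 0.668949 + 0.48·(-0.525160) = 0.416872
t=1.960000, u=0.416872: f=-0.328456 → u ← 0.416872 + 0.48·(-0.328456) = 0.259213
t=2.440000, u=0.259213: f=-0.204742 → u ← 0.259213 + 0.48·(-0.204742) = 0.160937
t=2.920000, u=0.160937: f=-0.127334 → u ← 0.160937 + 0.48·(-0.127334) = 0.099817
u(3.4) ≈ 0.0998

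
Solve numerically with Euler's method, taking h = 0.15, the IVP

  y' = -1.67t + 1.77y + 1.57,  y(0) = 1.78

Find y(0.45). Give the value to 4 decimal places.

Euler: y_{n+1} = y_n + h·f(t_n, y_n).
t=0.000000, y=1.780000: f=4.720600 → y ← 1.780000 + 0.15·4.720600 = 2.488090
t=0.150000, y=2.488090: f=5.723419 → y ← 2.488090 + 0.15·5.723419 = 3.346603
t=0.300000, y=3.346603: f=6.992487 → y ← 3.346603 + 0.15·6.992487 = 4.395476
y(0.45) ≈ 4.3955

4.3955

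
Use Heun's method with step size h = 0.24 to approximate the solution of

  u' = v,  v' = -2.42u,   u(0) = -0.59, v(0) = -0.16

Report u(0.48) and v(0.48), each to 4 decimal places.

-0.4998, 0.5214

Heun on (u,v): k1 = f(t_n, state_n); k2 = f(t_n + h, state_n + h·k1); state_{n+1} = state_n + (h/2)·(k1 + k2).
0.000000: (-0.590000, -0.160000)
  k1 = (-0.160000, 1.427800)
  predictor → (-0.628400, 0.182672)
  k2 = (0.182672, 1.520728)
  → (-0.587279, 0.193823)
0.240000: (-0.587279, 0.193823)
  k1 = (0.193823, 1.421216)
  predictor → (-0.540762, 0.534915)
  k2 = (0.534915, 1.308643)
  → (-0.499831, 0.521406)
(u(0.48), v(0.48)) ≈ (-0.4998, 0.5214)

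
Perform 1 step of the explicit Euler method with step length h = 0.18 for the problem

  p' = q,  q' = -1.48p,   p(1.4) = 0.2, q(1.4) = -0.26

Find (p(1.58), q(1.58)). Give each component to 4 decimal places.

Euler on (p,q): p_{n+1} = p_n + h·p', q_{n+1} = q_n + h·q'.
1.400000: (0.200000, -0.260000); f=(-0.260000, -0.296000) → (0.153200, -0.313280)
(p(1.58), q(1.58)) ≈ (0.1532, -0.3133)

0.1532, -0.3133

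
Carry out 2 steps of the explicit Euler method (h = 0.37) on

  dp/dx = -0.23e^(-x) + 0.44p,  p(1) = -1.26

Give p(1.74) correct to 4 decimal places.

Euler: p_{n+1} = p_n + h·f(x_n, p_n).
x=1.000000, p=-1.260000: f=-0.639012 → p ← -1.260000 + 0.37·(-0.639012) = -1.496435
x=1.370000, p=-1.496435: f=-0.716876 → p ← -1.496435 + 0.37·(-0.716876) = -1.761679
p(1.74) ≈ -1.7617

-1.7617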